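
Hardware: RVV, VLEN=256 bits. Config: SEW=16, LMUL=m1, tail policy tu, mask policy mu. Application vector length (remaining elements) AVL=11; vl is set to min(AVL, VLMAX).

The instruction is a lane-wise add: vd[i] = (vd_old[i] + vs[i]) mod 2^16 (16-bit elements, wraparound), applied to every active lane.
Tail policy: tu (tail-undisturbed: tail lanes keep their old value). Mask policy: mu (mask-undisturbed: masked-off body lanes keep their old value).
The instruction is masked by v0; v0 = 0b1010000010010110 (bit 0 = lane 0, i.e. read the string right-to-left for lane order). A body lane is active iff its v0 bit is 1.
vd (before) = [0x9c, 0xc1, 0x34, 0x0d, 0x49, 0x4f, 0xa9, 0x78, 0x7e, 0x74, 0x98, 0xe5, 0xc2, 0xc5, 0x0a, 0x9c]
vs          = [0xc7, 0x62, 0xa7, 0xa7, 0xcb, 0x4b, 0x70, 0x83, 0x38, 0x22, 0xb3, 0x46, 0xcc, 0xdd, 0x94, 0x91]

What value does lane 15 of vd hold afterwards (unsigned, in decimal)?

VLMAX = (256 × 1) / 16 = 16 lanes
vl ← min(11, 16) = 11
vd[0] mask-off/keep -> 0x9c
vd[1] add(0xc1,0x62) -> 0x123
vd[2] add(0x34,0xa7) -> 0xdb
vd[3] mask-off/keep -> 0x0d
vd[4] add(0x49,0xcb) -> 0x114
vd[5] mask-off/keep -> 0x4f
vd[6] mask-off/keep -> 0xa9
vd[7] add(0x78,0x83) -> 0xfb
vd[8] mask-off/keep -> 0x7e
vd[9] mask-off/keep -> 0x74
vd[10] mask-off/keep -> 0x98
vd[11] tail/keep -> 0xe5
vd[12] tail/keep -> 0xc2
vd[13] tail/keep -> 0xc5
vd[14] tail/keep -> 0x0a
vd[15] tail/keep -> 0x9c

vd[15] = 156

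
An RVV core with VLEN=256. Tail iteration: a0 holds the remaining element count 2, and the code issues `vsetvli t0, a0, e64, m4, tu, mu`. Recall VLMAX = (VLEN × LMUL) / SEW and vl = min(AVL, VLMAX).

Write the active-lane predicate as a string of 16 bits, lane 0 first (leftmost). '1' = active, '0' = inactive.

predicate = 1100000000000000

VLMAX = VLEN×LMUL/SEW = 256×4/64 = 16
vl ← min(2, 16) = 2
bits (lane 0 leftmost): 1100000000000000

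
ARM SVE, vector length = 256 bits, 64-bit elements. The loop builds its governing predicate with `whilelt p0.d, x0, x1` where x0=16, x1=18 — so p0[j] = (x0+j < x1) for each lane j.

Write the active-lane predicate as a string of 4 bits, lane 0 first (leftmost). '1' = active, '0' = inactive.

register lanes = 256/64 = 4
p0[j] = (16+j < 18); true for j=0..1 → 2 lanes set
bits (lane 0 leftmost): 1100

predicate = 1100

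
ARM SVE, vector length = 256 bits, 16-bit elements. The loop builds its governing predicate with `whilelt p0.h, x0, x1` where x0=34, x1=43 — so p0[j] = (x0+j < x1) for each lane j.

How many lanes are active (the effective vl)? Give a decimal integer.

vl = 9

lane count: 256 div 16 = 16
p0[j] = (34+j < 43); true for j=0..8 → 9 lanes set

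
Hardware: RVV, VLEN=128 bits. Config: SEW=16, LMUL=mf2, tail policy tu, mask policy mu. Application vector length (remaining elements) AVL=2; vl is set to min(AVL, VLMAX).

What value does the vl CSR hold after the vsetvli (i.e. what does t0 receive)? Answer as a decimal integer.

VLMAX = VLEN×LMUL/SEW = 128×1/2/16 = 4
vl = min(AVL, VLMAX) = min(2, 4) = 2

vl = 2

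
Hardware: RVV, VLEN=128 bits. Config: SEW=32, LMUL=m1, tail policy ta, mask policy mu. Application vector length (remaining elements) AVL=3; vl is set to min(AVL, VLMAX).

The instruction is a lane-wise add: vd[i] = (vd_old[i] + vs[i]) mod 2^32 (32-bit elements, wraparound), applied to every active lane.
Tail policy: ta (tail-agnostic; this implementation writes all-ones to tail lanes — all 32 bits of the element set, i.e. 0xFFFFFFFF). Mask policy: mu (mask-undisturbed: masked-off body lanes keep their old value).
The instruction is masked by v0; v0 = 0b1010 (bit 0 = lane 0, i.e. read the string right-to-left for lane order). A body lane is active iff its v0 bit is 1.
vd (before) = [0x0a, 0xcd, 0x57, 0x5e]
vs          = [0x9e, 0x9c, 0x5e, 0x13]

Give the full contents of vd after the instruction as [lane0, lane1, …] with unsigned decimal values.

VLMAX = VLEN×LMUL/SEW = 128×1/32 = 4
vl ← min(3, 4) = 3
[0] mask-off/keep = 0x0a
[1] add(0xcd,0x9c) = 0x169
[2] mask-off/keep = 0x57
[3] tail/ones = 0xffffffff

vd = [10, 361, 87, 4294967295]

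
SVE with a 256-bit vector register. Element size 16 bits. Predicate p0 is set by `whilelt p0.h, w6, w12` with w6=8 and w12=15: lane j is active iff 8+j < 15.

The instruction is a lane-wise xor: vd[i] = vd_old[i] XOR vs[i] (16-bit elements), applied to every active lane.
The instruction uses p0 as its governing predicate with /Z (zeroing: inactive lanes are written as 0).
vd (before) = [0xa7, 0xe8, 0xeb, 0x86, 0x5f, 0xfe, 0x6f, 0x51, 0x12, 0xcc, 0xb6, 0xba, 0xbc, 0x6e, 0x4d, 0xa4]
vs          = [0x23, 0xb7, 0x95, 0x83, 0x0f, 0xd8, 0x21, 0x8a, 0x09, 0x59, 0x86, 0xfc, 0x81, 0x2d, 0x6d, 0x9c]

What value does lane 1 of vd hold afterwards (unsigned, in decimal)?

vd[1] = 95

lane count: 256 div 16 = 16
active while 8+j < 15, i.e. j ∈ [0,7) capped at 16 ⇒ 7
lane  0: xor(0xa7,0x23) ⇒ 0x84
lane  1: xor(0xe8,0xb7) ⇒ 0x5f
lane  2: xor(0xeb,0x95) ⇒ 0x7e
lane  3: xor(0x86,0x83) ⇒ 0x05
lane  4: xor(0x5f,0x0f) ⇒ 0x50
lane  5: xor(0xfe,0xd8) ⇒ 0x26
lane  6: xor(0x6f,0x21) ⇒ 0x4e
lane  7: tail/zero ⇒ 0x00
lane  8: tail/zero ⇒ 0x00
lane  9: tail/zero ⇒ 0x00
lane 10: tail/zero ⇒ 0x00
lane 11: tail/zero ⇒ 0x00
lane 12: tail/zero ⇒ 0x00
lane 13: tail/zero ⇒ 0x00
lane 14: tail/zero ⇒ 0x00
lane 15: tail/zero ⇒ 0x00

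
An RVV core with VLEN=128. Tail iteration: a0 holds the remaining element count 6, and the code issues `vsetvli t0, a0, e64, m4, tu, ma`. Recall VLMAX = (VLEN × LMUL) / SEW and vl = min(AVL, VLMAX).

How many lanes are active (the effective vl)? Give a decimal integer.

VLMAX = VLEN×LMUL/SEW = 128×4/64 = 8
AVL=6 ≤ VLMAX=8, so vl = 6

vl = 6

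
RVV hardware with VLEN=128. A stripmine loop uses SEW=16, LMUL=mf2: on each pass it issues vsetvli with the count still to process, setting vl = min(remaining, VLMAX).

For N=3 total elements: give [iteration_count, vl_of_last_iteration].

[iterations, last_vl] = [1, 3]

lanes per group: 128·1/2/16 = 4
N=3: ⌈3/4⌉ = 1 iters; last vl = 3 − 0×4 = 3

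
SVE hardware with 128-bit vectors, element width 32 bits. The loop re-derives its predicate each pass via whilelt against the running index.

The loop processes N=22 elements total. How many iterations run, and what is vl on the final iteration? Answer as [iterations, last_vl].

[iterations, last_vl] = [6, 2]

lane count: 128 div 32 = 4
22 elements at 4/iter → 6 passes, remainder 2 on the last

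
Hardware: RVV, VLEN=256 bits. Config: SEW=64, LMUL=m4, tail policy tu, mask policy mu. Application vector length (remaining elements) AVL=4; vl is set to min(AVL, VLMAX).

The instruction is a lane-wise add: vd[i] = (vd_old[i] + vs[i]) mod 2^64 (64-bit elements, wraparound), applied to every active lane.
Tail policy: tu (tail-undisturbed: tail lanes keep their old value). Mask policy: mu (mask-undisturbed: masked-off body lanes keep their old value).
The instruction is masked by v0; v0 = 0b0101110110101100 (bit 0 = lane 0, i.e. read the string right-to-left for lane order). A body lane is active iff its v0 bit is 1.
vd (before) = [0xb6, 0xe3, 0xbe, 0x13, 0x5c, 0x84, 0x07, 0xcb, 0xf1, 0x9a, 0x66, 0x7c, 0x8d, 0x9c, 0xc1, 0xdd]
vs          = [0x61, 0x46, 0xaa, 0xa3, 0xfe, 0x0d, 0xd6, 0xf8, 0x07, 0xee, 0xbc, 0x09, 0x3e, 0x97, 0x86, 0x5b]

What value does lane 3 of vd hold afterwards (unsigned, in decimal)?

lanes per group: 256·4/64 = 16
vl ← min(4, 16) = 4
lane  0: mask-off/keep ⇒ 0xb6
lane  1: mask-off/keep ⇒ 0xe3
lane  2: add(0xbe,0xaa) ⇒ 0x168
lane  3: add(0x13,0xa3) ⇒ 0xb6
lane  4: tail/keep ⇒ 0x5c
lane  5: tail/keep ⇒ 0x84
lane  6: tail/keep ⇒ 0x07
lane  7: tail/keep ⇒ 0xcb
lane  8: tail/keep ⇒ 0xf1
lane  9: tail/keep ⇒ 0x9a
lane 10: tail/keep ⇒ 0x66
lane 11: tail/keep ⇒ 0x7c
lane 12: tail/keep ⇒ 0x8d
lane 13: tail/keep ⇒ 0x9c
lane 14: tail/keep ⇒ 0xc1
lane 15: tail/keep ⇒ 0xdd

vd[3] = 182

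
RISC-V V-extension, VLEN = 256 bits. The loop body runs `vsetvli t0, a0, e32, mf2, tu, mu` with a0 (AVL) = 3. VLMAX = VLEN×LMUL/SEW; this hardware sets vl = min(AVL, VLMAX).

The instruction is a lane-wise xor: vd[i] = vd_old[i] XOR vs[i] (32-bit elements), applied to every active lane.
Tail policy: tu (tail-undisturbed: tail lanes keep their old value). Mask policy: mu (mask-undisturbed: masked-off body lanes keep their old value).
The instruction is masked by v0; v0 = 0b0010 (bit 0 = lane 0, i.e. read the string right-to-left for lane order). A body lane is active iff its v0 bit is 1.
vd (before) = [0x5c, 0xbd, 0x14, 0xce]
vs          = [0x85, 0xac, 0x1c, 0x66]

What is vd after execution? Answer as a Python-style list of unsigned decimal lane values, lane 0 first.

vd = [92, 17, 20, 206]

VLMAX = VLEN×LMUL/SEW = 256×1/2/32 = 4
vl = min(AVL, VLMAX) = min(3, 4) = 3
  i=0: mask-off/keep → 92
  i=1: xor(0xbd,0xac) → 17
  i=2: mask-off/keep → 20
  i=3: tail/keep → 206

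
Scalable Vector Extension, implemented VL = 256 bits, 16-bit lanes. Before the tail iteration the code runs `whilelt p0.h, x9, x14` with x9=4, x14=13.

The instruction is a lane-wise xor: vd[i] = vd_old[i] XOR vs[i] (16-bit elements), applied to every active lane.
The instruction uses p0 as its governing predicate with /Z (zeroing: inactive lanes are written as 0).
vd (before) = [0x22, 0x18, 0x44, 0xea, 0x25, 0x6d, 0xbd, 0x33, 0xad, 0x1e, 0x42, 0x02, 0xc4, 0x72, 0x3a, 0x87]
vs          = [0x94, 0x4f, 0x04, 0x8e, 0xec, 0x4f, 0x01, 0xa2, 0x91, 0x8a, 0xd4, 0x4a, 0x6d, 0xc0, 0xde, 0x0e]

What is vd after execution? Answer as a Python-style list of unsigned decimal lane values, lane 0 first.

vd = [182, 87, 64, 100, 201, 34, 188, 145, 60, 0, 0, 0, 0, 0, 0, 0]

256-bit reg / 16-bit elem → 16 lanes
active while 4+j < 13, i.e. j ∈ [0,9) capped at 16 ⇒ 9
  i=0: xor(0x22,0x94) → 182
  i=1: xor(0x18,0x4f) → 87
  i=2: xor(0x44,0x04) → 64
  i=3: xor(0xea,0x8e) → 100
  i=4: xor(0x25,0xec) → 201
  i=5: xor(0x6d,0x4f) → 34
  i=6: xor(0xbd,0x01) → 188
  i=7: xor(0x33,0xa2) → 145
  i=8: xor(0xad,0x91) → 60
  i=9: tail/zero → 0
  i=10: tail/zero → 0
  i=11: tail/zero → 0
  i=12: tail/zero → 0
  i=13: tail/zero → 0
  i=14: tail/zero → 0
  i=15: tail/zero → 0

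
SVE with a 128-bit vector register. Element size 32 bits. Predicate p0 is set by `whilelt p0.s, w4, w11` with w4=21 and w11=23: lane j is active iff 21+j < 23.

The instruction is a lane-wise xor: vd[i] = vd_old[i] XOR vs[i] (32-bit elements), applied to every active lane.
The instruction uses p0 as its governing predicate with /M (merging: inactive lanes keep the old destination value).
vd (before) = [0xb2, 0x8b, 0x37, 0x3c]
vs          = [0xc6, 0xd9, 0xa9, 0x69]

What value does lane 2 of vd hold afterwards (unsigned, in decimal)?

128-bit reg / 32-bit elem → 4 lanes
whilelt: lane j active iff 21+j < 23 → j < 2 → 2 active
  i=0: xor(0xb2,0xc6) → 116
  i=1: xor(0x8b,0xd9) → 82
  i=2: tail/keep → 55
  i=3: tail/keep → 60

vd[2] = 55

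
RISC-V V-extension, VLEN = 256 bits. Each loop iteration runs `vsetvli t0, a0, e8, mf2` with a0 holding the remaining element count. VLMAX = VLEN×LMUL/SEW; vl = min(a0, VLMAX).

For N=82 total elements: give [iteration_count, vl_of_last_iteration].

[iterations, last_vl] = [6, 2]

VLMAX = (256 × 1/2) / 8 = 16 lanes
82 elements at 16/iter → 6 passes, remainder 2 on the last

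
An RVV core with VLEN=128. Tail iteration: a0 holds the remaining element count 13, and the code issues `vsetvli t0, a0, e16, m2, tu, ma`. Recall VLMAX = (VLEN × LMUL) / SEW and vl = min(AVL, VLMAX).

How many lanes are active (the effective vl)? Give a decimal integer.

lanes per group: 128·2/16 = 16
AVL=13 ≤ VLMAX=16, so vl = 13

vl = 13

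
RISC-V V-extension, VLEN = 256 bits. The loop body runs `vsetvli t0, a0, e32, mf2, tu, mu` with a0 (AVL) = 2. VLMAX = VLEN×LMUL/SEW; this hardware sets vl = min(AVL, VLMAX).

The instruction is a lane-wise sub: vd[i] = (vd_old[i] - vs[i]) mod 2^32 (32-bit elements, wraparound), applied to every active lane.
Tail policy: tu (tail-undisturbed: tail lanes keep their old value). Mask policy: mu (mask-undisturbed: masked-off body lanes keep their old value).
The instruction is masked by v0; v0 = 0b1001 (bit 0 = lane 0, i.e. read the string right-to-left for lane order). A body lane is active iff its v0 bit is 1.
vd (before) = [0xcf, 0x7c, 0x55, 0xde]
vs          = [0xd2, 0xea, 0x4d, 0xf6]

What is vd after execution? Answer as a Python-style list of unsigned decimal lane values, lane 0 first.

vd = [4294967293, 124, 85, 222]

VLMAX = (256 × 1/2) / 32 = 4 lanes
vl ← min(2, 4) = 2
lane  0: sub(0xcf,0xd2) ⇒ 0xfffffffd
lane  1: mask-off/keep ⇒ 0x7c
lane  2: tail/keep ⇒ 0x55
lane  3: tail/keep ⇒ 0xde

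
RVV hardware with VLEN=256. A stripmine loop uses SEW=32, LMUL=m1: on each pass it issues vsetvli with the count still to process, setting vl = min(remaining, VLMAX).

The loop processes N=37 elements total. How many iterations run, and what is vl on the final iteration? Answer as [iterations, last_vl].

VLMAX = VLEN×LMUL/SEW = 256×1/32 = 8
iterations = ceil(37/8) = 5; final-pass vl = 5

[iterations, last_vl] = [5, 5]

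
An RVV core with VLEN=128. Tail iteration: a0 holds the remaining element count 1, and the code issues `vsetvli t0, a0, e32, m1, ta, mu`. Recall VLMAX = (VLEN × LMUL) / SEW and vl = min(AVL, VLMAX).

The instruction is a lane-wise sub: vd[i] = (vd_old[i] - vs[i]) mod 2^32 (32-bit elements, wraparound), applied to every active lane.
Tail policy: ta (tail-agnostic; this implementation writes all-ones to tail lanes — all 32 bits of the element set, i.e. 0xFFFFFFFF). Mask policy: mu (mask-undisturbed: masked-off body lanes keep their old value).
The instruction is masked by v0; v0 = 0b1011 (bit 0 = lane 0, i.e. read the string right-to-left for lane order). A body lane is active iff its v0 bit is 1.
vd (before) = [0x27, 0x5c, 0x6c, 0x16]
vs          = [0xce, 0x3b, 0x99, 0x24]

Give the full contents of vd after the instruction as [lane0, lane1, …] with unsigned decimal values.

vd = [4294967129, 4294967295, 4294967295, 4294967295]

lanes per group: 128·1/32 = 4
vl = min(AVL, VLMAX) = min(1, 4) = 1
  i=0: sub(0x27,0xce) → 4294967129
  i=1: tail/ones → 4294967295
  i=2: tail/ones → 4294967295
  i=3: tail/ones → 4294967295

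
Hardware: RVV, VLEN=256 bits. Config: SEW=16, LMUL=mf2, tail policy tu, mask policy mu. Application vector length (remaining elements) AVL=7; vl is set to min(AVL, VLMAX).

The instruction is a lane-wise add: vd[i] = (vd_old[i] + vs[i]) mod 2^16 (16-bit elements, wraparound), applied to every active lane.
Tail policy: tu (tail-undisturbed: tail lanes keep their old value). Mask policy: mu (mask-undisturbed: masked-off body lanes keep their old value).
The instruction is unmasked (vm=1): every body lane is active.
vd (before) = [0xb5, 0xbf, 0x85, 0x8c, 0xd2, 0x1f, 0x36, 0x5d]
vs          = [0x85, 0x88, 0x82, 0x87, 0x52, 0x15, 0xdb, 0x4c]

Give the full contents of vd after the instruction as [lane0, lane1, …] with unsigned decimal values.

vd = [314, 327, 263, 275, 292, 52, 273, 93]

lanes per group: 256·1/2/16 = 8
AVL=7 ≤ VLMAX=8, so vl = 7
vd[0] add(0xb5,0x85) -> 0x13a
vd[1] add(0xbf,0x88) -> 0x147
vd[2] add(0x85,0x82) -> 0x107
vd[3] add(0x8c,0x87) -> 0x113
vd[4] add(0xd2,0x52) -> 0x124
vd[5] add(0x1f,0x15) -> 0x34
vd[6] add(0x36,0xdb) -> 0x111
vd[7] tail/keep -> 0x5d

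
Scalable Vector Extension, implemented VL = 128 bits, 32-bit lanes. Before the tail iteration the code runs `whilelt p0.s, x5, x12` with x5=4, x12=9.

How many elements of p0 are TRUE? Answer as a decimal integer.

vl = 4

register lanes = 128/32 = 4
active while 4+j < 9, i.e. j ∈ [0,5) capped at 4 ⇒ 4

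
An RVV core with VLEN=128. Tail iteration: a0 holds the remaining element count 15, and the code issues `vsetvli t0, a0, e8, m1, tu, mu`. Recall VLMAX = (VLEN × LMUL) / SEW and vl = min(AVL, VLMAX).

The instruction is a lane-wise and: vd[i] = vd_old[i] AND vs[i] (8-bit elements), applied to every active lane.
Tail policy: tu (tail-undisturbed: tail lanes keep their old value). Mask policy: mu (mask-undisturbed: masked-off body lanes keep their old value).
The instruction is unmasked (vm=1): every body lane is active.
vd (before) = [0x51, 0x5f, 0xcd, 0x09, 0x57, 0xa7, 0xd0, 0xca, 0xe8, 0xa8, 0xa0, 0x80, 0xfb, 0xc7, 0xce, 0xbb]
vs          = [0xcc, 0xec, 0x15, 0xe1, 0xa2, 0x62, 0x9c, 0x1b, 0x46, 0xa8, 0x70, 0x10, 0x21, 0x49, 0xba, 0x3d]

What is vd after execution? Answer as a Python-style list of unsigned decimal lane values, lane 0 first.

VLMAX = VLEN×LMUL/SEW = 128×1/8 = 16
AVL=15 ≤ VLMAX=16, so vl = 15
vd[0] and(0x51,0xcc) -> 0x40
vd[1] and(0x5f,0xec) -> 0x4c
vd[2] and(0xcd,0x15) -> 0x05
vd[3] and(0x09,0xe1) -> 0x01
vd[4] and(0x57,0xa2) -> 0x02
vd[5] and(0xa7,0x62) -> 0x22
vd[6] and(0xd0,0x9c) -> 0x90
vd[7] and(0xca,0x1b) -> 0x0a
vd[8] and(0xe8,0x46) -> 0x40
vd[9] and(0xa8,0xa8) -> 0xa8
vd[10] and(0xa0,0x70) -> 0x20
vd[11] and(0x80,0x10) -> 0x00
vd[12] and(0xfb,0x21) -> 0x21
vd[13] and(0xc7,0x49) -> 0x41
vd[14] and(0xce,0xba) -> 0x8a
vd[15] tail/keep -> 0xbb

vd = [64, 76, 5, 1, 2, 34, 144, 10, 64, 168, 32, 0, 33, 65, 138, 187]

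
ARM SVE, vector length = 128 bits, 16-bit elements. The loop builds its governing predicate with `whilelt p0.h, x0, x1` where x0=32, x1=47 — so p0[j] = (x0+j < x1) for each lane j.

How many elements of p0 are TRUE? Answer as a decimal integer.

register lanes = 128/16 = 8
p0[j] = (32+j < 47); true for j=0..7 → 8 lanes set

vl = 8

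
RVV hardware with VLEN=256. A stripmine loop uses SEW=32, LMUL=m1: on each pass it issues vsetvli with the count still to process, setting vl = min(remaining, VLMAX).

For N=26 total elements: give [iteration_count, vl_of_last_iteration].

lanes per group: 256·1/32 = 8
iterations = ceil(26/8) = 4; final-pass vl = 2

[iterations, last_vl] = [4, 2]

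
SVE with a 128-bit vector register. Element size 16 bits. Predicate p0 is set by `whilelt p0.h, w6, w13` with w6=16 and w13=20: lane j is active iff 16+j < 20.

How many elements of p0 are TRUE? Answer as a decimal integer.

vl = 4

register lanes = 128/16 = 8
whilelt: lane j active iff 16+j < 20 → j < 4 → 4 active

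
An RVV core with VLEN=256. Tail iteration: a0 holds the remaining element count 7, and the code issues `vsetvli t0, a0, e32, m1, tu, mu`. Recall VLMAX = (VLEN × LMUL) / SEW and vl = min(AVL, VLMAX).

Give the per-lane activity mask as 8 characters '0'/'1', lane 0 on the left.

lanes per group: 256·1/32 = 8
AVL=7 ≤ VLMAX=8, so vl = 7
bits (lane 0 leftmost): 11111110

predicate = 11111110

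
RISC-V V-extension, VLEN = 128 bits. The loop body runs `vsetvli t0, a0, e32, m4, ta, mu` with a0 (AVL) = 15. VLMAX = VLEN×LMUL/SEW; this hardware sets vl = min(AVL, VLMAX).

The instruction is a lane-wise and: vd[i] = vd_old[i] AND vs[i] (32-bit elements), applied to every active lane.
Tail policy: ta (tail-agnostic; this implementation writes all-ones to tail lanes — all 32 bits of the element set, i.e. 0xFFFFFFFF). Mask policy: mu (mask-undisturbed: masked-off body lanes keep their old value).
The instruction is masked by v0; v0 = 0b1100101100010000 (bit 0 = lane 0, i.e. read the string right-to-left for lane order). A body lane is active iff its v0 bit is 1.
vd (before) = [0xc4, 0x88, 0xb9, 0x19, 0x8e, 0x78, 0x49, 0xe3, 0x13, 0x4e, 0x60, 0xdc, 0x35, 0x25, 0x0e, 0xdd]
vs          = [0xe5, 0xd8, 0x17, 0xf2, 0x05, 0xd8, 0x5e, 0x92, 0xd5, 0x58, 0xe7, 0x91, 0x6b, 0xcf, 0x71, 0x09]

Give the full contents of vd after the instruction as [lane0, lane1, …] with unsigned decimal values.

vd = [196, 136, 185, 25, 4, 120, 73, 227, 17, 72, 96, 144, 53, 37, 0, 4294967295]

lanes per group: 128·4/32 = 16
AVL=15 ≤ VLMAX=16, so vl = 15
  i=0: mask-off/keep → 196
  i=1: mask-off/keep → 136
  i=2: mask-off/keep → 185
  i=3: mask-off/keep → 25
  i=4: and(0x8e,0x05) → 4
  i=5: mask-off/keep → 120
  i=6: mask-off/keep → 73
  i=7: mask-off/keep → 227
  i=8: and(0x13,0xd5) → 17
  i=9: and(0x4e,0x58) → 72
  i=10: mask-off/keep → 96
  i=11: and(0xdc,0x91) → 144
  i=12: mask-off/keep → 53
  i=13: mask-off/keep → 37
  i=14: and(0x0e,0x71) → 0
  i=15: tail/ones → 4294967295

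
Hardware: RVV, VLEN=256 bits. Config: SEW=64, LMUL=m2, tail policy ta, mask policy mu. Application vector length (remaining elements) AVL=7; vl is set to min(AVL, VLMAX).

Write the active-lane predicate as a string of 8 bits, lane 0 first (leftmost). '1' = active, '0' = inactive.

predicate = 11111110

VLMAX = VLEN×LMUL/SEW = 256×2/64 = 8
vl ← min(7, 8) = 7
bits (lane 0 leftmost): 11111110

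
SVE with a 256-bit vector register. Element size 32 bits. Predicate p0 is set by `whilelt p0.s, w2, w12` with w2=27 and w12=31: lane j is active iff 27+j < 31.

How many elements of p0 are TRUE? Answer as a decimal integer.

vl = 4

register lanes = 256/32 = 8
p0[j] = (27+j < 31); true for j=0..3 → 4 lanes set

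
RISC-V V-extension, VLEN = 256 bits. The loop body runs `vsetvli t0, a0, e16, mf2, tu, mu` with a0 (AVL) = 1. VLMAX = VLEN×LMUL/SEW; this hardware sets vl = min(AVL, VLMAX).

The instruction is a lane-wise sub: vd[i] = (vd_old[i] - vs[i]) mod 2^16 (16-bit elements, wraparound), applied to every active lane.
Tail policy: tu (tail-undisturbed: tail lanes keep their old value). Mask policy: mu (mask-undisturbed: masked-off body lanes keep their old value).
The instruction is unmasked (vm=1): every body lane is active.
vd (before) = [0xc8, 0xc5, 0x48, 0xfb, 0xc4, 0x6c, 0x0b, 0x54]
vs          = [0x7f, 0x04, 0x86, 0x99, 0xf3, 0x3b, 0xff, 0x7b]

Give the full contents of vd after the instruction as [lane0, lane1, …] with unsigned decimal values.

vd = [73, 197, 72, 251, 196, 108, 11, 84]

lanes per group: 256·1/2/16 = 8
vl ← min(1, 8) = 1
lane  0: sub(0xc8,0x7f) ⇒ 0x49
lane  1: tail/keep ⇒ 0xc5
lane  2: tail/keep ⇒ 0x48
lane  3: tail/keep ⇒ 0xfb
lane  4: tail/keep ⇒ 0xc4
lane  5: tail/keep ⇒ 0x6c
lane  6: tail/keep ⇒ 0x0b
lane  7: tail/keep ⇒ 0x54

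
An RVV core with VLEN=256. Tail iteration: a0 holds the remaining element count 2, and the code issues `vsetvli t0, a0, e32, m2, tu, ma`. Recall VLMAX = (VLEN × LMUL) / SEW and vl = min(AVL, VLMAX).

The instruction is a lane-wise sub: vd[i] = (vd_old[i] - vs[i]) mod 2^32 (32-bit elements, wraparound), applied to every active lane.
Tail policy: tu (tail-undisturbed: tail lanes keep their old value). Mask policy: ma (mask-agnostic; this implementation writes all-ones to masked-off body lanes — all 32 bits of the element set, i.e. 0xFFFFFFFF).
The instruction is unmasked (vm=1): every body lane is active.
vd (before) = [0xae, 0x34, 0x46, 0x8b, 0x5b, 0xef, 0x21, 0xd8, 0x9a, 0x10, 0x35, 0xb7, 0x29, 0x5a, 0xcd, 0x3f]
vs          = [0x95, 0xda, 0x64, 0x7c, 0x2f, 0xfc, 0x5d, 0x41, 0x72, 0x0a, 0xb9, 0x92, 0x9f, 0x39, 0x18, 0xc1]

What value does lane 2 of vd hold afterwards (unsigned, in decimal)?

lanes per group: 256·2/32 = 16
AVL=2 ≤ VLMAX=16, so vl = 2
vd[0] sub(0xae,0x95) -> 0x19
vd[1] sub(0x34,0xda) -> 0xffffff5a
vd[2] tail/keep -> 0x46
vd[3] tail/keep -> 0x8b
vd[4] tail/keep -> 0x5b
vd[5] tail/keep -> 0xef
vd[6] tail/keep -> 0x21
vd[7] tail/keep -> 0xd8
vd[8] tail/keep -> 0x9a
vd[9] tail/keep -> 0x10
vd[10] tail/keep -> 0x35
vd[11] tail/keep -> 0xb7
vd[12] tail/keep -> 0x29
vd[13] tail/keep -> 0x5a
vd[14] tail/keep -> 0xcd
vd[15] tail/keep -> 0x3f

vd[2] = 70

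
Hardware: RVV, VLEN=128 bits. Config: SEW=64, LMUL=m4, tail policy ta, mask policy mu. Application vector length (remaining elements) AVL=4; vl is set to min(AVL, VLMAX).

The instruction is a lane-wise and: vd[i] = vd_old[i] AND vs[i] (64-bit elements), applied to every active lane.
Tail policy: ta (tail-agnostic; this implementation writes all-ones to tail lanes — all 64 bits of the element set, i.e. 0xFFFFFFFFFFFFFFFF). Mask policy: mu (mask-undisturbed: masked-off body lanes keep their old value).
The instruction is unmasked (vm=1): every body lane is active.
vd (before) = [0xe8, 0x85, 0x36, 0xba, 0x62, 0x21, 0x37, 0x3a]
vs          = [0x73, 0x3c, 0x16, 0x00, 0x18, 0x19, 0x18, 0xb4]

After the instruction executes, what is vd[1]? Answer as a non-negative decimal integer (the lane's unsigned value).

vd[1] = 4

lanes per group: 128·4/64 = 8
AVL=4 ≤ VLMAX=8, so vl = 4
[0] and(0xe8,0x73) = 0x60
[1] and(0x85,0x3c) = 0x04
[2] and(0x36,0x16) = 0x16
[3] and(0xba,0x00) = 0x00
[4] tail/ones = 0xffffffffffffffff
[5] tail/ones = 0xffffffffffffffff
[6] tail/ones = 0xffffffffffffffff
[7] tail/ones = 0xffffffffffffffff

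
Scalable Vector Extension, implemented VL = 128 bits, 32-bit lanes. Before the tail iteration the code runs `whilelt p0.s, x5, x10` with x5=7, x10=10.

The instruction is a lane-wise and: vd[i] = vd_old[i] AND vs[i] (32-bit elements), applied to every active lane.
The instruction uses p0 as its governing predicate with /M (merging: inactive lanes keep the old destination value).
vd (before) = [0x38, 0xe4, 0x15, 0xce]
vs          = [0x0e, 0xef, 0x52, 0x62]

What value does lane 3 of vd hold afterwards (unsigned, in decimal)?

lane count: 128 div 32 = 4
whilelt: lane j active iff 7+j < 10 → j < 3 → 3 active
[0] and(0x38,0x0e) = 0x08
[1] and(0xe4,0xef) = 0xe4
[2] and(0x15,0x52) = 0x10
[3] tail/keep = 0xce

vd[3] = 206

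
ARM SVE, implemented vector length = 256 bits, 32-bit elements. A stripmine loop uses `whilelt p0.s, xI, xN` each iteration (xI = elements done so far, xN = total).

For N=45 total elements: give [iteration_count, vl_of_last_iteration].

256-bit reg / 32-bit elem → 8 lanes
iterations = ceil(45/8) = 6; final-pass vl = 5

[iterations, last_vl] = [6, 5]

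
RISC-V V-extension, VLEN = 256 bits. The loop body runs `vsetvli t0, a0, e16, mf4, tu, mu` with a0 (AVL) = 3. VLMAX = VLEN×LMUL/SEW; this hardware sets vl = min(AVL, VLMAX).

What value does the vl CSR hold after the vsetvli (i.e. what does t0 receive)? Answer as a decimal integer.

lanes per group: 256·1/4/16 = 4
AVL=3 ≤ VLMAX=4, so vl = 3

vl = 3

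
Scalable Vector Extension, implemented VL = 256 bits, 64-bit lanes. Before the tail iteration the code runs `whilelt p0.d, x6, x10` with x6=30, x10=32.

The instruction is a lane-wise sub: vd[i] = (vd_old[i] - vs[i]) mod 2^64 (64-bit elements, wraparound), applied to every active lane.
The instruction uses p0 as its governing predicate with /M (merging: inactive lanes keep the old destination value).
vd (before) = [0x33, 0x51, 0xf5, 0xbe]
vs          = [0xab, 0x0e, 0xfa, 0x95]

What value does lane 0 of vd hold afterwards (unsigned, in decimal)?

register lanes = 256/64 = 4
active while 30+j < 32, i.e. j ∈ [0,2) capped at 4 ⇒ 2
[0] sub(0x33,0xab) = 0xffffffffffffff88
[1] sub(0x51,0x0e) = 0x43
[2] tail/keep = 0xf5
[3] tail/keep = 0xbe

vd[0] = 18446744073709551496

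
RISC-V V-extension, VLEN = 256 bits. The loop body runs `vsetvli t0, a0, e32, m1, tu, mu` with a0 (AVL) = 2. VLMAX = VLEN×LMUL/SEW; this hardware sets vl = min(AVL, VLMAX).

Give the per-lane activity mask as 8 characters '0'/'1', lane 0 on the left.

predicate = 11000000

VLMAX = (256 × 1) / 32 = 8 lanes
vl ← min(2, 8) = 2
bits (lane 0 leftmost): 11000000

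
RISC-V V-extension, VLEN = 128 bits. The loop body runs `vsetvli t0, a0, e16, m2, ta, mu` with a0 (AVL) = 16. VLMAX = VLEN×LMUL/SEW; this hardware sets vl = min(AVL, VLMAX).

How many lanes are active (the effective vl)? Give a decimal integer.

vl = 16

VLMAX = VLEN×LMUL/SEW = 128×2/16 = 16
vl ← min(16, 16) = 16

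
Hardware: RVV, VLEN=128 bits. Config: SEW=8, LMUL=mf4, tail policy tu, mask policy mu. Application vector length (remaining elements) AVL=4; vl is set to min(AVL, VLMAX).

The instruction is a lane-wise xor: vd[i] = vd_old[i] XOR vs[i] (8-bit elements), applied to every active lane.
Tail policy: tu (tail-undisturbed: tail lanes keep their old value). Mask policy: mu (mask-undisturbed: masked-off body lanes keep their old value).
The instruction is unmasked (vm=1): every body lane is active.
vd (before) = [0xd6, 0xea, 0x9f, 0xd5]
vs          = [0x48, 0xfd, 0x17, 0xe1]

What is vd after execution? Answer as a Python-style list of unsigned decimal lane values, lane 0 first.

VLMAX = VLEN×LMUL/SEW = 128×1/4/8 = 4
vl = min(AVL, VLMAX) = min(4, 4) = 4
[0] xor(0xd6,0x48) = 0x9e
[1] xor(0xea,0xfd) = 0x17
[2] xor(0x9f,0x17) = 0x88
[3] xor(0xd5,0xe1) = 0x34

vd = [158, 23, 136, 52]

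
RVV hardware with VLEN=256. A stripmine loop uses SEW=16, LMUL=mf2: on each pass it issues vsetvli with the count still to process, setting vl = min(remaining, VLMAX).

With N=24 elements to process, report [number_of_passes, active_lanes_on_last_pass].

[iterations, last_vl] = [3, 8]

VLMAX = (256 × 1/2) / 16 = 8 lanes
24 elements at 8/iter → 3 passes, remainder 8 on the last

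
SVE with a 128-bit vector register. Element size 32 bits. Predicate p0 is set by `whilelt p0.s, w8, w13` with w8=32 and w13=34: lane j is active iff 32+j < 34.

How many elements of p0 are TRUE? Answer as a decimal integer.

vl = 2

128-bit reg / 32-bit elem → 4 lanes
p0[j] = (32+j < 34); true for j=0..1 → 2 lanes set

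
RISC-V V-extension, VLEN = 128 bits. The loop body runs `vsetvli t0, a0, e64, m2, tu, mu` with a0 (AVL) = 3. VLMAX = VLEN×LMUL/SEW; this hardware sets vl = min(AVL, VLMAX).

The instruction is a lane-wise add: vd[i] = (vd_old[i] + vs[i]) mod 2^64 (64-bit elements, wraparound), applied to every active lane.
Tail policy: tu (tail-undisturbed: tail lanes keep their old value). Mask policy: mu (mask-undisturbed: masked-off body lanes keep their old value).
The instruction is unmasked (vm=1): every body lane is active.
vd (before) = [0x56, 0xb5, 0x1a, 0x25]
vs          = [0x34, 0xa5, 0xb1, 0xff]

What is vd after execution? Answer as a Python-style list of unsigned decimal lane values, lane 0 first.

vd = [138, 346, 203, 37]

VLMAX = VLEN×LMUL/SEW = 128×2/64 = 4
vl = min(AVL, VLMAX) = min(3, 4) = 3
lane  0: add(0x56,0x34) ⇒ 0x8a
lane  1: add(0xb5,0xa5) ⇒ 0x15a
lane  2: add(0x1a,0xb1) ⇒ 0xcb
lane  3: tail/keep ⇒ 0x25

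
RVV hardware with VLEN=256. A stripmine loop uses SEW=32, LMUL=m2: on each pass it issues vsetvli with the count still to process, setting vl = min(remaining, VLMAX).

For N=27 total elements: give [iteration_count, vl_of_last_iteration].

[iterations, last_vl] = [2, 11]

VLMAX = (256 × 2) / 32 = 16 lanes
27 elements at 16/iter → 2 passes, remainder 11 on the last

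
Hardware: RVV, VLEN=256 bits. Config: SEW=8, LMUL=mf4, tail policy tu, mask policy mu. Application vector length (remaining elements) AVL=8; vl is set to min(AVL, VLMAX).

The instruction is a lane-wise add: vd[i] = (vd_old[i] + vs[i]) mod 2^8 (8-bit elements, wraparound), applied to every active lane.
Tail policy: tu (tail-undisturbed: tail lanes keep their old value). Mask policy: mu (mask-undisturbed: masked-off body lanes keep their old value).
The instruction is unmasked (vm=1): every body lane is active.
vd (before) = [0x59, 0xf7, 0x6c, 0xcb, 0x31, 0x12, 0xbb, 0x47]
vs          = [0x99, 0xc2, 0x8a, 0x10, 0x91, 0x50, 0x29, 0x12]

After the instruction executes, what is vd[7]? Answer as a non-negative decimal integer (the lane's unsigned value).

vd[7] = 89

lanes per group: 256·1/4/8 = 8
AVL=8 ≤ VLMAX=8, so vl = 8
vd[0] add(0x59,0x99) -> 0xf2
vd[1] add(0xf7,0xc2) -> 0xb9
vd[2] add(0x6c,0x8a) -> 0xf6
vd[3] add(0xcb,0x10) -> 0xdb
vd[4] add(0x31,0x91) -> 0xc2
vd[5] add(0x12,0x50) -> 0x62
vd[6] add(0xbb,0x29) -> 0xe4
vd[7] add(0x47,0x12) -> 0x59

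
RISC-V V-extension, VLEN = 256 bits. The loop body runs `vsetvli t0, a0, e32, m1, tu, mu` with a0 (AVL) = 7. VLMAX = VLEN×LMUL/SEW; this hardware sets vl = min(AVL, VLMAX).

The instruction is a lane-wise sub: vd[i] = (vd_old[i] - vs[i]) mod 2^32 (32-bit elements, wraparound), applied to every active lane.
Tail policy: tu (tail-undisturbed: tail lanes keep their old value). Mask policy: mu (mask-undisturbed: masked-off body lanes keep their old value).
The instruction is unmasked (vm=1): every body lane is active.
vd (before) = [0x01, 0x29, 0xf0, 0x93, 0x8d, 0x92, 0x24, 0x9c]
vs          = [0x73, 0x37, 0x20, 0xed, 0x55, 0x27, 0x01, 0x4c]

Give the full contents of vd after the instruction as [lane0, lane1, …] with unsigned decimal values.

VLMAX = VLEN×LMUL/SEW = 256×1/32 = 8
vl = min(AVL, VLMAX) = min(7, 8) = 7
vd[0] sub(0x01,0x73) -> 0xffffff8e
vd[1] sub(0x29,0x37) -> 0xfffffff2
vd[2] sub(0xf0,0x20) -> 0xd0
vd[3] sub(0x93,0xed) -> 0xffffffa6
vd[4] sub(0x8d,0x55) -> 0x38
vd[5] sub(0x92,0x27) -> 0x6b
vd[6] sub(0x24,0x01) -> 0x23
vd[7] tail/keep -> 0x9c

vd = [4294967182, 4294967282, 208, 4294967206, 56, 107, 35, 156]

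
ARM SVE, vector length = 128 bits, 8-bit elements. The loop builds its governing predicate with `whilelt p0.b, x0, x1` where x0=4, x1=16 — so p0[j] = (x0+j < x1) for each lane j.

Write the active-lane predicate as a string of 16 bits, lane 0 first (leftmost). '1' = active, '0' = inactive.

lane count: 128 div 8 = 16
active while 4+j < 16, i.e. j ∈ [0,12) capped at 16 ⇒ 12
bits (lane 0 leftmost): 1111111111110000

predicate = 1111111111110000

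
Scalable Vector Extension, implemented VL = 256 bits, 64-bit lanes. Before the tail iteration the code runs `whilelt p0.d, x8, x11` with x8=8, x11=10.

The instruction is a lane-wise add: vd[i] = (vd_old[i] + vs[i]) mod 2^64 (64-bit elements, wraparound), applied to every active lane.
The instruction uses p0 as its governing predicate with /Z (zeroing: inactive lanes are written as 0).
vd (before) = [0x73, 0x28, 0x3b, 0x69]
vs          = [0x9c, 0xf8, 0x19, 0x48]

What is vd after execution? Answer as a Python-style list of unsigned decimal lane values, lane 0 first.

vd = [271, 288, 0, 0]

256-bit reg / 64-bit elem → 4 lanes
whilelt: lane j active iff 8+j < 10 → j < 2 → 2 active
lane  0: add(0x73,0x9c) ⇒ 0x10f
lane  1: add(0x28,0xf8) ⇒ 0x120
lane  2: tail/zero ⇒ 0x00
lane  3: tail/zero ⇒ 0x00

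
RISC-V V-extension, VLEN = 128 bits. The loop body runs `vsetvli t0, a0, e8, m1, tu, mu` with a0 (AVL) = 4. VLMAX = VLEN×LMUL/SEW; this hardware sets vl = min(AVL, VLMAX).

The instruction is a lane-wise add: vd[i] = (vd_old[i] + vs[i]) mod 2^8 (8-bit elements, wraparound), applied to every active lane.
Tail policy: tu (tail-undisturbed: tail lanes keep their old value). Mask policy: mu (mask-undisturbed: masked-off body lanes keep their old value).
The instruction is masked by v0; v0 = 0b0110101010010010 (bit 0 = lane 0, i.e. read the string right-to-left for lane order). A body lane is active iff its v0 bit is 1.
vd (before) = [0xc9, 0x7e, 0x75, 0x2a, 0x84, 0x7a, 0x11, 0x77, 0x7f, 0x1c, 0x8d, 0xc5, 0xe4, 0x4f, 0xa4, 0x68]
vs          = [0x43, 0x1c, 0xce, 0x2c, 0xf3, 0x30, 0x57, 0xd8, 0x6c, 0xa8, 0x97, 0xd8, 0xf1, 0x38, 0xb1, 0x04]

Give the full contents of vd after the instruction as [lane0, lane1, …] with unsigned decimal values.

vd = [201, 154, 117, 42, 132, 122, 17, 119, 127, 28, 141, 197, 228, 79, 164, 104]

lanes per group: 128·1/8 = 16
AVL=4 ≤ VLMAX=16, so vl = 4
[0] mask-off/keep = 0xc9
[1] add(0x7e,0x1c) = 0x9a
[2] mask-off/keep = 0x75
[3] mask-off/keep = 0x2a
[4] tail/keep = 0x84
[5] tail/keep = 0x7a
[6] tail/keep = 0x11
[7] tail/keep = 0x77
[8] tail/keep = 0x7f
[9] tail/keep = 0x1c
[10] tail/keep = 0x8d
[11] tail/keep = 0xc5
[12] tail/keep = 0xe4
[13] tail/keep = 0x4f
[14] tail/keep = 0xa4
[15] tail/keep = 0x68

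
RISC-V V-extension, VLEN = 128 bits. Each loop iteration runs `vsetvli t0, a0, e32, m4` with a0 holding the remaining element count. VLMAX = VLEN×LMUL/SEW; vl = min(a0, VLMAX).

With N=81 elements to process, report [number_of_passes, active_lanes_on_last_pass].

[iterations, last_vl] = [6, 1]

VLMAX = VLEN×LMUL/SEW = 128×4/32 = 16
N=81: ⌈81/16⌉ = 6 iters; last vl = 81 − 5×16 = 1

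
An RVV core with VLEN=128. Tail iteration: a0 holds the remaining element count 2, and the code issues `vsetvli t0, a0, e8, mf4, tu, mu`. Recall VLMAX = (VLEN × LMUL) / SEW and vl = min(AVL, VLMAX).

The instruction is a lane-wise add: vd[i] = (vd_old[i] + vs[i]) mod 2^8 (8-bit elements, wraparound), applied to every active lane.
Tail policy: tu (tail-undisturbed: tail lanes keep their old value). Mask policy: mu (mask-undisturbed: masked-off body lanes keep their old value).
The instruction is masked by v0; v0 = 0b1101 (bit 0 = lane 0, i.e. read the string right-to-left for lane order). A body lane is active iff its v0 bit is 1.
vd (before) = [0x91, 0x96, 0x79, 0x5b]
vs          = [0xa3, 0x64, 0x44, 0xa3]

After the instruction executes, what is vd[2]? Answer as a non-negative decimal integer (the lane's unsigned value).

VLMAX = (128 × 1/4) / 8 = 4 lanes
vl = min(AVL, VLMAX) = min(2, 4) = 2
vd[0] add(0x91,0xa3) -> 0x34
vd[1] mask-off/keep -> 0x96
vd[2] tail/keep -> 0x79
vd[3] tail/keep -> 0x5b

vd[2] = 121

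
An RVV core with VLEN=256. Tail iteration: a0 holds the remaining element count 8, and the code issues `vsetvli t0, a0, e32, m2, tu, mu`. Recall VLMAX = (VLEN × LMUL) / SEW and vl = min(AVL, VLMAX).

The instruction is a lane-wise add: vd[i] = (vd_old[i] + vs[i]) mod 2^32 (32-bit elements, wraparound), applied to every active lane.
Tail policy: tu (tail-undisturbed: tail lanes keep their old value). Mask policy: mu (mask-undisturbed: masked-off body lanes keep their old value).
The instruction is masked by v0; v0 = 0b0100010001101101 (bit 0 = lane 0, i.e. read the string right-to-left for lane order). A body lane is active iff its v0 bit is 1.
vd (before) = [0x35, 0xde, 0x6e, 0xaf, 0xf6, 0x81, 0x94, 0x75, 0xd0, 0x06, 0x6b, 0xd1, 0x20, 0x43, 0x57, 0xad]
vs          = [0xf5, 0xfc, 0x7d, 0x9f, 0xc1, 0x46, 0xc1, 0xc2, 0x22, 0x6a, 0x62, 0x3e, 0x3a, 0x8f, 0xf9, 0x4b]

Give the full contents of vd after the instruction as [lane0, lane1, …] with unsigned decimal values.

vd = [298, 222, 235, 334, 246, 199, 341, 117, 208, 6, 107, 209, 32, 67, 87, 173]

lanes per group: 256·2/32 = 16
AVL=8 ≤ VLMAX=16, so vl = 8
lane  0: add(0x35,0xf5) ⇒ 0x12a
lane  1: mask-off/keep ⇒ 0xde
lane  2: add(0x6e,0x7d) ⇒ 0xeb
lane  3: add(0xaf,0x9f) ⇒ 0x14e
lane  4: mask-off/keep ⇒ 0xf6
lane  5: add(0x81,0x46) ⇒ 0xc7
lane  6: add(0x94,0xc1) ⇒ 0x155
lane  7: mask-off/keep ⇒ 0x75
lane  8: tail/keep ⇒ 0xd0
lane  9: tail/keep ⇒ 0x06
lane 10: tail/keep ⇒ 0x6b
lane 11: tail/keep ⇒ 0xd1
lane 12: tail/keep ⇒ 0x20
lane 13: tail/keep ⇒ 0x43
lane 14: tail/keep ⇒ 0x57
lane 15: tail/keep ⇒ 0xad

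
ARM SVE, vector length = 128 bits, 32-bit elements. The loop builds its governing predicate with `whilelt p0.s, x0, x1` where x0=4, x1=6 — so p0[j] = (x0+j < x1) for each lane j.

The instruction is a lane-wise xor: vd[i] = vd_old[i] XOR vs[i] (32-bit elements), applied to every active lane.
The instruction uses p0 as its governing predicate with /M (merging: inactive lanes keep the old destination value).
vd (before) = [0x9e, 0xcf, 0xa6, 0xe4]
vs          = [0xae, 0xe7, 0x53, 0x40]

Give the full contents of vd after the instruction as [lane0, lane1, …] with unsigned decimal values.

vd = [48, 40, 166, 228]

lane count: 128 div 32 = 4
whilelt: lane j active iff 4+j < 6 → j < 2 → 2 active
  i=0: xor(0x9e,0xae) → 48
  i=1: xor(0xcf,0xe7) → 40
  i=2: tail/keep → 166
  i=3: tail/keep → 228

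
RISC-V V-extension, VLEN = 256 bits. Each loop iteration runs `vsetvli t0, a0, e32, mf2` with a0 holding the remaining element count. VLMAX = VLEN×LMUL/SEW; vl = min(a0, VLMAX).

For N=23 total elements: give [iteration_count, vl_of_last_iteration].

[iterations, last_vl] = [6, 3]

VLMAX = (256 × 1/2) / 32 = 4 lanes
iterations = ceil(23/4) = 6; final-pass vl = 3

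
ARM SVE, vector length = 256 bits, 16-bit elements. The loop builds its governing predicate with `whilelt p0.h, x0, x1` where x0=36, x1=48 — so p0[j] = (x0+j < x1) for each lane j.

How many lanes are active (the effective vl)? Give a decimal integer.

vl = 12

register lanes = 256/16 = 16
p0[j] = (36+j < 48); true for j=0..11 → 12 lanes set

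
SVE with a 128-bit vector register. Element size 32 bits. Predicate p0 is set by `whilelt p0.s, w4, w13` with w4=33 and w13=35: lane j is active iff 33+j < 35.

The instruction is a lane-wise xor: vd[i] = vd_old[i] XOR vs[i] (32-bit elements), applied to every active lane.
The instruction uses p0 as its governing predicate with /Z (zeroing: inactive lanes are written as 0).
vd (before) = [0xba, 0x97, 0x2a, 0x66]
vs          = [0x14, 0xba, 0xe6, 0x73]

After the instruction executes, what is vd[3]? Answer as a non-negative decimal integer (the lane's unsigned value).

128-bit reg / 32-bit elem → 4 lanes
active while 33+j < 35, i.e. j ∈ [0,2) capped at 4 ⇒ 2
[0] xor(0xba,0x14) = 0xae
[1] xor(0x97,0xba) = 0x2d
[2] tail/zero = 0x00
[3] tail/zero = 0x00

vd[3] = 0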